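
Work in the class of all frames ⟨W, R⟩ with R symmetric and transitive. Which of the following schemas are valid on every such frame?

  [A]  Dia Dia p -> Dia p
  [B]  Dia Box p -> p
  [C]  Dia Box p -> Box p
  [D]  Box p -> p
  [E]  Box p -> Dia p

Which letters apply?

A, B, C

A symmetric transitive relation is euclidean (uRv and uRw give vRu by symmetry, then vRw by transitivity).
(A) Dia Dia p -> Dia p (the dual of axiom 4) characterises the transitive frames. Every such R is transitive — valid.
(B) the dual of axiom B: valid iff R is symmetric. Every such R is symmetric — valid.
(C) Dia Box p -> Box p (the dual of axiom 5) characterises the euclidean frames. Every such R is euclidean — valid.
(D) axiom T: valid iff R is reflexive. Such an R need not be reflexive — not valid.
(E) Box p -> Dia p is axiom D, which corresponds to seriality. Such an R need not be serial — not valid.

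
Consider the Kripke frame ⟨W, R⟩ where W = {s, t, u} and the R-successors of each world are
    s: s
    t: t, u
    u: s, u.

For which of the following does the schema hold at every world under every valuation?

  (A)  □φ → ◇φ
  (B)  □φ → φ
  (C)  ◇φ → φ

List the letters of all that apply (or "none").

A, B

R is reflexive: each world relates to itself.
R is serial: every world has an R-successor.
R is not a subset of the identity: t R u with t ≠ u.
(A) axiom D: valid iff R is serial. R is serial — valid.
(B) □φ → φ is axiom T, which corresponds to reflexivity. R is reflexive — valid.
(C) ◇φ → φ is the converse of T; it holds exactly when R ⊆ identity. Here R ⊄ identity — not valid.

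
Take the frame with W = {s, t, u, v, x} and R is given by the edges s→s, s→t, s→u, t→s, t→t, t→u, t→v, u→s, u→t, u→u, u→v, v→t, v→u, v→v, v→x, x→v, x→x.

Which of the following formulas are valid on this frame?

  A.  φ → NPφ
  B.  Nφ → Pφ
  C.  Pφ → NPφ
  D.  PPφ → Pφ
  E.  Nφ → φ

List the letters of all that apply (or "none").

R is reflexive: each world relates to itself.
R is symmetric: every R-edge is matched by its reverse.
R is not transitive: s R t and t R v but not s R v.
R is not euclidean: t R s and t R v but not s R v.
R is serial: every world has an R-successor.
(A) φ → NPφ (axiom B) characterises the symmetric frames. R is symmetric — valid.
(B) Nφ → Pφ is axiom D; it is valid on a frame exactly when R is serial. R is serial, so valid.
(C) Pφ → NPφ is axiom 5; it is valid on a frame exactly when R is euclidean. R is not euclidean, so not valid.
(D) PPφ → Pφ is the dual of axiom 4; it is valid on a frame exactly when R is transitive. R is not transitive, so not valid.
(E) Nφ → φ is axiom T, which corresponds to reflexivity. R is reflexive — valid.

A, B, E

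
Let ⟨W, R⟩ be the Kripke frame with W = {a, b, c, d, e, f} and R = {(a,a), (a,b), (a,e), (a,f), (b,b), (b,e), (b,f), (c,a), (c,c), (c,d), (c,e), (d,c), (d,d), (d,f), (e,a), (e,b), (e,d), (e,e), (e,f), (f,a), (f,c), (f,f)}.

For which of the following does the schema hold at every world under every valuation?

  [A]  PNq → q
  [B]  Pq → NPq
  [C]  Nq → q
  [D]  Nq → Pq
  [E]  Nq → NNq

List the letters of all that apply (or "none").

R is reflexive: each world relates to itself.
R is not symmetric: a R b but not b R a.
R is not transitive: a R e and e R d but not a R d.
R is not euclidean: a R b and a R a but not b R a.
R is serial: every world has an R-successor.
(A) PNq → q is the dual of axiom B, which corresponds to symmetry. R is not symmetric — not valid.
(B) Pq → NPq (axiom 5) characterises the euclidean frames. R is not euclidean — not valid.
(C) Nq → q is axiom T, which corresponds to reflexivity. R is reflexive — valid.
(D) Nq → Pq is axiom D, which corresponds to seriality. R is serial — valid.
(E) Nq → NNq (axiom 4) characterises the transitive frames. R is not transitive — not valid.

C, D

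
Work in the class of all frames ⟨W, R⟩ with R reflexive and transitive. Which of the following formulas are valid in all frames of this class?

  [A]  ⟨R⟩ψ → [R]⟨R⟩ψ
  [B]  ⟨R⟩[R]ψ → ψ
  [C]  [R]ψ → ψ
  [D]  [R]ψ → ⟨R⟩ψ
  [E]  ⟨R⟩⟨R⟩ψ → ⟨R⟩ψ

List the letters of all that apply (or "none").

Reflexive relations are serial.
(A) ⟨R⟩ψ → [R]⟨R⟩ψ is axiom 5; it is valid on a frame exactly when R is euclidean. Such an R need not be euclidean, so not valid.
(B) the dual of axiom B: valid iff R is symmetric. Such an R need not be symmetric — not valid.
(C) [R]ψ → ψ is axiom T; it is valid on a frame exactly when R is reflexive. Every such R is reflexive, so valid.
(D) axiom D: valid iff R is serial. Every such R is serial — valid.
(E) the dual of axiom 4: valid iff R is transitive. Every such R is transitive — valid.

C, D, E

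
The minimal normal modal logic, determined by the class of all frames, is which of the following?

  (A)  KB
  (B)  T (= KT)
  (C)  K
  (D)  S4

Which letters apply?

(A) KB is determined by the class of symmetric frames.
(B) T (= KT) is determined by the class of reflexive frames.
(C) K is determined by exactly this class.
(D) S4 is determined by the class of reflexive and transitive frames.

C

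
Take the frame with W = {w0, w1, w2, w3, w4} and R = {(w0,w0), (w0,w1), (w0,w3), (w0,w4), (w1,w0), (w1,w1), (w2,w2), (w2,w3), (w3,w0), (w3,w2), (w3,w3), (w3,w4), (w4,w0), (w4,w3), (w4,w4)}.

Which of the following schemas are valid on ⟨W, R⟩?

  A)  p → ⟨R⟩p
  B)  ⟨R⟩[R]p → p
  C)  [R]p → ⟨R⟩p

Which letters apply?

A, B, C

R is reflexive: each world relates to itself.
R is symmetric: every R-edge is matched by its reverse.
R is serial: every world has an R-successor.
(A) p → ⟨R⟩p is the dual of axiom T; it is valid on a frame exactly when R is reflexive. R is reflexive, so valid.
(B) the dual of axiom B: valid iff R is symmetric. R is symmetric — valid.
(C) [R]p → ⟨R⟩p (axiom D) characterises the serial frames. R is serial — valid.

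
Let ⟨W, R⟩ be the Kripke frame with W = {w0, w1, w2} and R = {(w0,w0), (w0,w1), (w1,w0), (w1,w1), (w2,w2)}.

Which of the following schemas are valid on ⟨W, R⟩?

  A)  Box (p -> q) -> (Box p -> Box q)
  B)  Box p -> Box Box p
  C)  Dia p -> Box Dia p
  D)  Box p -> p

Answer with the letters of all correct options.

R is reflexive: each world relates to itself.
R is transitive: R is closed under composition.
R is euclidean: any two R-successors of the same world are R-related.
(A) Box (p -> q) -> (Box p -> Box q) is axiom K, valid on every Kripke frame — valid.
(B) Box p -> Box Box p is axiom 4; it is valid on a frame exactly when R is transitive. R is transitive, so valid.
(C) Dia p -> Box Dia p is axiom 5; it is valid on a frame exactly when R is euclidean. R is euclidean, so valid.
(D) axiom T: valid iff R is reflexive. R is reflexive — valid.

A, B, C, D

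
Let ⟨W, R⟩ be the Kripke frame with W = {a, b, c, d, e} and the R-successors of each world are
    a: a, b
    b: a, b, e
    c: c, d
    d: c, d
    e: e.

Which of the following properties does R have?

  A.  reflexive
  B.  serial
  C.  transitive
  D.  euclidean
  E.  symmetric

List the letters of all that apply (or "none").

A, B

(A) reflexive: each world relates to itself.
(B) serial: every world has an R-successor.
(C) not transitive: a R b and b R e but not a R e.
(D) not euclidean: b R a and b R e but not a R e.
(E) not symmetric: b R e but not e R b.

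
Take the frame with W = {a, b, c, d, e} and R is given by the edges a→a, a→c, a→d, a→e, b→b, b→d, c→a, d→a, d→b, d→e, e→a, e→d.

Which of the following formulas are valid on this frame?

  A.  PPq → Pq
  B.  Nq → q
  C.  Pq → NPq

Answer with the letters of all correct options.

R is not reflexive: not c R c.
R is not transitive: a R d and d R b but not a R b.
R is not euclidean: a R c and a R d but not c R d.
(A) PPq → Pq (the dual of axiom 4) characterises the transitive frames. R is not transitive — not valid.
(B) Nq → q (axiom T) characterises the reflexive frames. R is not reflexive — not valid.
(C) Pq → NPq (axiom 5) characterises the euclidean frames. R is not euclidean — not valid.

none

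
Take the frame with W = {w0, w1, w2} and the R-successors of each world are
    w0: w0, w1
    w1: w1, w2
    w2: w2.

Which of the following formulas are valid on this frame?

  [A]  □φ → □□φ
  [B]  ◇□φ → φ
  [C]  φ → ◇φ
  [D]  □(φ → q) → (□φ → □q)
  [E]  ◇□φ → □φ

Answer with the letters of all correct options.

C, D

R is reflexive: each world relates to itself.
R is not symmetric: w0 R w1 but not w1 R w0.
R is not transitive: w0 R w1 and w1 R w2 but not w0 R w2.
R is not euclidean: w0 R w1 and w0 R w0 but not w1 R w0.
(A) □φ → □□φ is axiom 4; it is valid on a frame exactly when R is transitive. R is not transitive, so not valid.
(B) ◇□φ → φ is the dual of axiom B; it is valid on a frame exactly when R is symmetric. R is not symmetric, so not valid.
(C) φ → ◇φ (the dual of axiom T) characterises the reflexive frames. R is reflexive — valid.
(D) □(φ → q) → (□φ → □q) is the K axiom; it holds on all frames — valid.
(E) ◇□φ → □φ is the dual of axiom 5, which corresponds to the euclidean property. R is not euclidean — not valid.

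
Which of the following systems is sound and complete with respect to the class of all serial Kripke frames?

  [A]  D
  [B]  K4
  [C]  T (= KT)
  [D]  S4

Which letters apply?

(A) D is determined by exactly this class.
(B) K4 is determined by the class of transitive frames.
(C) T (= KT) is determined by the class of reflexive frames.
(D) S4 is determined by the class of reflexive and transitive frames.

A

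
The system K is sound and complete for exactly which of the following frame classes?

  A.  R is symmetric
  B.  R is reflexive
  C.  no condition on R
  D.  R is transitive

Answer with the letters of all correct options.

C

(A) this class determines KB, not K.
(B) this class determines T (= KT), not K.
(C) K is sound and complete for exactly this class.
(D) this class determines K4, not K.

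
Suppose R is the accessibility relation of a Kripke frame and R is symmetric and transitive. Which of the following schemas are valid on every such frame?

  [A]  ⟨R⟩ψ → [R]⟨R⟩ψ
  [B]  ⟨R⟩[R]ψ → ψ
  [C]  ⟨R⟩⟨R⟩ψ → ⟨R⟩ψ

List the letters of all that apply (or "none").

A, B, C

A symmetric transitive relation is euclidean (uRv and uRw give vRu by symmetry, then vRw by transitivity).
(A) ⟨R⟩ψ → [R]⟨R⟩ψ is axiom 5; it is valid on a frame exactly when R is euclidean. Every such R is euclidean, so valid.
(B) the dual of axiom B: valid iff R is symmetric. Every such R is symmetric — valid.
(C) the dual of axiom 4: valid iff R is transitive. Every such R is transitive — valid.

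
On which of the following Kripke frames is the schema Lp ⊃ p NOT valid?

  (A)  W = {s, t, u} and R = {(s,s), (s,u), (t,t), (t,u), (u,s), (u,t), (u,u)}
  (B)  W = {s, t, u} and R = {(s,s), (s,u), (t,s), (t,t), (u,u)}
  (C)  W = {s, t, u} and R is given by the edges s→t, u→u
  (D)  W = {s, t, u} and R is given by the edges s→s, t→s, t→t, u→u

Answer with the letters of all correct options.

C

The schema Lp ⊃ p is axiom T; it is valid on a frame iff R is reflexive.
(A) R is reflexive (each world relates to itself), so the schema is valid here.
(B) R is reflexive (each world relates to itself), so the schema is valid here.
(C) R is not reflexive (not s R s), so the schema fails here.
(D) R is reflexive (each world relates to itself), so the schema is valid here.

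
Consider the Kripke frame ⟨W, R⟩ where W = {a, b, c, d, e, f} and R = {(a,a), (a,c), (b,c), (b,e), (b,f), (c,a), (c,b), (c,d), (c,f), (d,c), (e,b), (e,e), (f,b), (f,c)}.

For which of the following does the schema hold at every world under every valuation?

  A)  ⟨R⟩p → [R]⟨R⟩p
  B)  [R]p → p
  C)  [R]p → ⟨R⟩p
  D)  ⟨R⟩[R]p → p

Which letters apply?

R is not reflexive: not b R b.
R is symmetric: every R-edge is matched by its reverse.
R is not euclidean: b R c and b R e but not c R e.
R is serial: every world has an R-successor.
(A) ⟨R⟩p → [R]⟨R⟩p (axiom 5) characterises the euclidean frames. R is not euclidean — not valid.
(B) [R]p → p (axiom T) characterises the reflexive frames. R is not reflexive — not valid.
(C) [R]p → ⟨R⟩p is axiom D, which corresponds to seriality. R is serial — valid.
(D) the dual of axiom B: valid iff R is symmetric. R is symmetric — valid.

C, D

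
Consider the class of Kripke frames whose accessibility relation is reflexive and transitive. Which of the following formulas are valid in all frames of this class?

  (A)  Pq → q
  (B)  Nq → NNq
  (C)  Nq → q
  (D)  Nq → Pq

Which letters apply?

B, C, D

Reflexive relations are serial.
(A) Pq → q is valid only on frames where every R-edge is a self-loop. Such an R need not be a subset of the identity — not valid.
(B) Nq → NNq is axiom 4, which corresponds to transitivity. Every such R is transitive — valid.
(C) Nq → q is axiom T, which corresponds to reflexivity. Every such R is reflexive — valid.
(D) Nq → Pq is axiom D, which corresponds to seriality. Every such R is serial — valid.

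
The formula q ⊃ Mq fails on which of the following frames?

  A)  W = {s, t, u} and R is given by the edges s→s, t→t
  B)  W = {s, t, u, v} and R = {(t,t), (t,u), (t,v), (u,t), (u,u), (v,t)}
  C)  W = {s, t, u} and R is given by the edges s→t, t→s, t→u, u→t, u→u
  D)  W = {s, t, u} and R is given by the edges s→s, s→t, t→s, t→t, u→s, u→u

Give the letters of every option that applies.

The schema q ⊃ Mq is the dual of axiom T; it is valid on a frame iff R is reflexive.
(A) R is not reflexive (not u R u), so the schema fails here.
(B) R is not reflexive (not s R s), so the schema fails here.
(C) R is not reflexive (not s R s), so the schema fails here.
(D) R is reflexive (each world relates to itself), so the schema is valid here.

A, B, C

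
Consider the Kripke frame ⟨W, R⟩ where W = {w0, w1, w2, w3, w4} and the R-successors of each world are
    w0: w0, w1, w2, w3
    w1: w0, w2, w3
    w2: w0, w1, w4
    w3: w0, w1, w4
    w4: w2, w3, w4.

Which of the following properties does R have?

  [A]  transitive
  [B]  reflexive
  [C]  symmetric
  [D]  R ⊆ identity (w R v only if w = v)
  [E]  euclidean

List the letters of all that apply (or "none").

(A) not transitive: w0 R w2 and w2 R w4 but not w0 R w4.
(B) not reflexive: not w1 R w1.
(C) symmetric: every R-edge is matched by its reverse.
(D) not ⊆ identity: w0 R w1 with w0 ≠ w1.
(E) not euclidean: w0 R w2 and w0 R w3 but not w2 R w3.

C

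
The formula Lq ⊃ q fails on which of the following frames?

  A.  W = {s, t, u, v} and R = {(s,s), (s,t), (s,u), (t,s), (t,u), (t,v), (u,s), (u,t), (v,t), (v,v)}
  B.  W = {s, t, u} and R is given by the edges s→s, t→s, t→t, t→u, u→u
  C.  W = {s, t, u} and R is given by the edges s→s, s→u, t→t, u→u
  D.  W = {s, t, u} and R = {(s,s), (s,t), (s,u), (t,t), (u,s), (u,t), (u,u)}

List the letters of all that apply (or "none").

The schema Lq ⊃ q is axiom T; it is valid on a frame iff R is reflexive.
(A) R is not reflexive (not t R t), so the schema fails here.
(B) R is reflexive (each world relates to itself), so the schema is valid here.
(C) R is reflexive (each world relates to itself), so the schema is valid here.
(D) R is reflexive (each world relates to itself), so the schema is valid here.

A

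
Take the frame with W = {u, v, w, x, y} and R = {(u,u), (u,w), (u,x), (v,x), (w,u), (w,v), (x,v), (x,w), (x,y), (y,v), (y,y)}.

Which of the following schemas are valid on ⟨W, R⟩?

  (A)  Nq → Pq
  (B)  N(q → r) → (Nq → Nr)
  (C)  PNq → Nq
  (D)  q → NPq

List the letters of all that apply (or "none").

R is not symmetric: u R x but not x R u.
R is not euclidean: u R w and u R x but not w R x.
R is serial: every world has an R-successor.
(A) Nq → Pq is axiom D; it is valid on a frame exactly when R is serial. R is serial, so valid.
(B) this is just K, valid on every normal frame.
(C) PNq → Nq is the dual of axiom 5, which corresponds to the euclidean property. R is not euclidean — not valid.
(D) q → NPq (axiom B) characterises the symmetric frames. R is not symmetric — not valid.

A, B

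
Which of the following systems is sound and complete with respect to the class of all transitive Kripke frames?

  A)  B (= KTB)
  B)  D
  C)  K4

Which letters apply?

C

(A) B (= KTB) is determined by the class of reflexive and symmetric frames.
(B) D is determined by the class of serial frames.
(C) K4 is determined by exactly this class.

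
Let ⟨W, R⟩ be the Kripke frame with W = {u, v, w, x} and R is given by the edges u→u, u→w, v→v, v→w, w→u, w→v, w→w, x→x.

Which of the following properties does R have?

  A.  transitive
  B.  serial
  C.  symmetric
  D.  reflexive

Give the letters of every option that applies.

B, C, D

(A) not transitive: u R w and w R v but not u R v.
(B) serial: every world has an R-successor.
(C) symmetric: every R-edge is matched by its reverse.
(D) reflexive: each world relates to itself.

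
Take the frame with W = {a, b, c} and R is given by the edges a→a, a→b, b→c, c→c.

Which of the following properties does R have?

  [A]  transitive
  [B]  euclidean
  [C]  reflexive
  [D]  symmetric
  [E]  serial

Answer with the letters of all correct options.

(A) not transitive: a R b and b R c but not a R c.
(B) not euclidean: a R b and a R a but not b R a.
(C) not reflexive: not b R b.
(D) not symmetric: a R b but not b R a.
(E) serial: every world has an R-successor.

E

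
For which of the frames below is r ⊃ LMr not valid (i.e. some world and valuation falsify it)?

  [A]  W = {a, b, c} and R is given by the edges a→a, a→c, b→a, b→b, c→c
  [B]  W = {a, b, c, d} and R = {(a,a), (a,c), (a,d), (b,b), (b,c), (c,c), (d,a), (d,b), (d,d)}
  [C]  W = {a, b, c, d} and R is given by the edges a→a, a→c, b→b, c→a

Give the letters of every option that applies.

A, B

The schema r ⊃ LMr is axiom B; it is valid on a frame iff R is symmetric.
(A) R is not symmetric (a R c but not c R a), so the schema fails here.
(B) R is not symmetric (a R c but not c R a), so the schema fails here.
(C) R is symmetric (every R-edge is matched by its reverse), so the schema is valid here.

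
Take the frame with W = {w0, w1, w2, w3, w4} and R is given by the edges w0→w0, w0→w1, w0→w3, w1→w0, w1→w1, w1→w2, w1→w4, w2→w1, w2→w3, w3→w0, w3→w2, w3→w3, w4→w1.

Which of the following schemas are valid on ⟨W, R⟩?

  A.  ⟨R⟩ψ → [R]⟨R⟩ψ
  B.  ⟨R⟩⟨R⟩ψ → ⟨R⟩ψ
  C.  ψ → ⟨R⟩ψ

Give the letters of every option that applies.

R is not reflexive: not w2 R w2.
R is not transitive: w0 R w1 and w1 R w2 but not w0 R w2.
R is not euclidean: w0 R w1 and w0 R w3 but not w1 R w3.
(A) ⟨R⟩ψ → [R]⟨R⟩ψ is axiom 5; it is valid on a frame exactly when R is euclidean. R is not euclidean, so not valid.
(B) ⟨R⟩⟨R⟩ψ → ⟨R⟩ψ (the dual of axiom 4) characterises the transitive frames. R is not transitive — not valid.
(C) ψ → ⟨R⟩ψ is the dual of axiom T; it is valid on a frame exactly when R is reflexive. R is not reflexive, so not valid.

none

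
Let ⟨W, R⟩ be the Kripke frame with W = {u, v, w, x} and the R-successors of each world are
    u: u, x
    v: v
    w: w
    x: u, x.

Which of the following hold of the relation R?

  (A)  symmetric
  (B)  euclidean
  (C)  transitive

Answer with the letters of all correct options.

(A) symmetric: every R-edge is matched by its reverse.
(B) euclidean: any two R-successors of the same world are R-related.
(C) transitive: R is closed under composition.

A, B, C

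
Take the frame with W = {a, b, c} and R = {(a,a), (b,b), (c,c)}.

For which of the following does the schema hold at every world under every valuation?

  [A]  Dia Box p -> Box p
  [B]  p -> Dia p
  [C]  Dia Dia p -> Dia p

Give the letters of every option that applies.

R is reflexive: each world relates to itself.
R is transitive: R is closed under composition.
R is euclidean: any two R-successors of the same world are R-related.
(A) Dia Box p -> Box p is the dual of axiom 5; it is valid on a frame exactly when R is euclidean. R is euclidean, so valid.
(B) p -> Dia p (the dual of axiom T) characterises the reflexive frames. R is reflexive — valid.
(C) Dia Dia p -> Dia p is the dual of axiom 4; it is valid on a frame exactly when R is transitive. R is transitive, so valid.

A, B, C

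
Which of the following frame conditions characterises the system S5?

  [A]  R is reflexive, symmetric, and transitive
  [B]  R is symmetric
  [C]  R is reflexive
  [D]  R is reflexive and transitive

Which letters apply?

(A) S5 is sound and complete for exactly this class.
(B) this class determines KB, not S5.
(C) this class determines T (= KT), not S5.
(D) this class determines S4, not S5.

A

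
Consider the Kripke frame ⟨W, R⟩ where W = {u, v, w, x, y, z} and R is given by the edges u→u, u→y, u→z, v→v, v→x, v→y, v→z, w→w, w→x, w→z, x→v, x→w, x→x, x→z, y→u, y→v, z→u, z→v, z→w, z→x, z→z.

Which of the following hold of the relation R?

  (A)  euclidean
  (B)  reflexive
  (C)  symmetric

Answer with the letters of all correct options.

C

(A) not euclidean: u R y and u R z but not y R z.
(B) not reflexive: not y R y.
(C) symmetric: every R-edge is matched by its reverse.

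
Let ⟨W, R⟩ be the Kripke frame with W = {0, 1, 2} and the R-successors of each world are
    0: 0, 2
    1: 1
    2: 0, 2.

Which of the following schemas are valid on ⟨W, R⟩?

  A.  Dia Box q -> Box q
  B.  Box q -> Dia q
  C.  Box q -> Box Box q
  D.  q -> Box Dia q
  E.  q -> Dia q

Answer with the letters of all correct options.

R is reflexive: each world relates to itself.
R is symmetric: every R-edge is matched by its reverse.
R is transitive: R is closed under composition.
R is euclidean: any two R-successors of the same world are R-related.
R is serial: every world has an R-successor.
(A) the dual of axiom 5: valid iff R is euclidean. R is euclidean — valid.
(B) Box q -> Dia q (axiom D) characterises the serial frames. R is serial — valid.
(C) axiom 4: valid iff R is transitive. R is transitive — valid.
(D) q -> Box Dia q (axiom B) characterises the symmetric frames. R is symmetric — valid.
(E) q -> Dia q is the dual of axiom T; it is valid on a frame exactly when R is reflexive. R is reflexive, so valid.

A, B, C, D, E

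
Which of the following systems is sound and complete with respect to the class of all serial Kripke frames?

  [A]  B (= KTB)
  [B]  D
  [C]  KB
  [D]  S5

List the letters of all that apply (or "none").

(A) B (= KTB) is determined by the class of reflexive and symmetric frames.
(B) D is determined by exactly this class.
(C) KB is determined by the class of symmetric frames.
(D) S5 is determined by the class of reflexive, symmetric, and transitive frames.

B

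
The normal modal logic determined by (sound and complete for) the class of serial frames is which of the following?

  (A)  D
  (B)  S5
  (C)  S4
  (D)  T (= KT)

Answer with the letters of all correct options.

(A) D is determined by exactly this class.
(B) S5 is determined by the class of reflexive, symmetric, and transitive frames.
(C) S4 is determined by the class of reflexive and transitive frames.
(D) T (= KT) is determined by the class of reflexive frames.

A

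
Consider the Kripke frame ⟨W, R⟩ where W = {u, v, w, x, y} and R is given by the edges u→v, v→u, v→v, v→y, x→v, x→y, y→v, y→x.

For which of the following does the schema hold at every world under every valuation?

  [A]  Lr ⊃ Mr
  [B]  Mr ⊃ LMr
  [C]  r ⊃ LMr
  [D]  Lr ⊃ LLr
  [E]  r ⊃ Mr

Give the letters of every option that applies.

R is not reflexive: not u R u.
R is not symmetric: x R v but not v R x.
R is not transitive: u R v and v R u but not u R u.
R is not euclidean: v R u and v R y but not u R y.
R is not serial: w has no R-successor.
(A) axiom D: valid iff R is serial. R is not serial — not valid.
(B) axiom 5: valid iff R is euclidean. R is not euclidean — not valid.
(C) r ⊃ LMr (axiom B) characterises the symmetric frames. R is not symmetric — not valid.
(D) axiom 4: valid iff R is transitive. R is not transitive — not valid.
(E) r ⊃ Mr (the dual of axiom T) characterises the reflexive frames. R is not reflexive — not valid.

none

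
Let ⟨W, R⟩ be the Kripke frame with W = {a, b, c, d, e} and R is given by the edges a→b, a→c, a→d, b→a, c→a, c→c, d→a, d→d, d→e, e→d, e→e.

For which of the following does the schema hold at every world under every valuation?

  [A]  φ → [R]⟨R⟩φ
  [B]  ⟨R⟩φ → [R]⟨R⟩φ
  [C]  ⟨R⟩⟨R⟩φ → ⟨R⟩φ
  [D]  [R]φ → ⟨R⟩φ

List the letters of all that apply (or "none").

R is symmetric: every R-edge is matched by its reverse.
R is not transitive: a R b and b R a but not a R a.
R is not euclidean: a R b and a R c but not b R c.
R is serial: every world has an R-successor.
(A) φ → [R]⟨R⟩φ is axiom B; it is valid on a frame exactly when R is symmetric. R is symmetric, so valid.
(B) ⟨R⟩φ → [R]⟨R⟩φ is axiom 5; it is valid on a frame exactly when R is euclidean. R is not euclidean, so not valid.
(C) ⟨R⟩⟨R⟩φ → ⟨R⟩φ is the dual of axiom 4, which corresponds to transitivity. R is not transitive — not valid.
(D) [R]φ → ⟨R⟩φ is axiom D; it is valid on a frame exactly when R is serial. R is serial, so valid.

A, D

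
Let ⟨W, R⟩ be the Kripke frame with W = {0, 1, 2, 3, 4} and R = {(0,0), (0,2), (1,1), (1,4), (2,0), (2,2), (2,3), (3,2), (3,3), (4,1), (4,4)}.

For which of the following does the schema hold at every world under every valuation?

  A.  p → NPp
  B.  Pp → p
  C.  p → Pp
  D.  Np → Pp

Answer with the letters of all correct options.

R is reflexive: each world relates to itself.
R is symmetric: every R-edge is matched by its reverse.
R is serial: every world has an R-successor.
R is not a subset of the identity: 0 R 2 with 0 ≠ 2.
(A) axiom B: valid iff R is symmetric. R is symmetric — valid.
(B) Pp → p is the converse of T; it holds exactly when R ⊆ identity. Here R ⊄ identity — not valid.
(C) p → Pp is the dual of axiom T; it is valid on a frame exactly when R is reflexive. R is reflexive, so valid.
(D) axiom D: valid iff R is serial. R is serial — valid.

A, C, D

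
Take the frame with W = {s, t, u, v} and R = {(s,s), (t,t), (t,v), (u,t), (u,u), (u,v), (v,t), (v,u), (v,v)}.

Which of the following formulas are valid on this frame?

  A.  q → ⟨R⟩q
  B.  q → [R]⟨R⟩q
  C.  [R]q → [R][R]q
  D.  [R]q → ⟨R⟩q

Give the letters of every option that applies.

A, D

R is reflexive: each world relates to itself.
R is not symmetric: u R t but not t R u.
R is not transitive: t R v and v R u but not t R u.
R is serial: every world has an R-successor.
(A) q → ⟨R⟩q (the dual of axiom T) characterises the reflexive frames. R is reflexive — valid.
(B) q → [R]⟨R⟩q (axiom B) characterises the symmetric frames. R is not symmetric — not valid.
(C) [R]q → [R][R]q is axiom 4; it is valid on a frame exactly when R is transitive. R is not transitive, so not valid.
(D) [R]q → ⟨R⟩q is axiom D; it is valid on a frame exactly when R is serial. R is serial, so valid.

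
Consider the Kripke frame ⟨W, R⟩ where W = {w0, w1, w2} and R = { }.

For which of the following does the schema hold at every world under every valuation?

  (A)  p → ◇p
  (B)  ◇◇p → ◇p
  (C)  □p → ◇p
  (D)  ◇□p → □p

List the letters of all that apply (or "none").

B, D

R is not reflexive: not w0 R w0.
R is transitive: R is closed under composition.
R is euclidean: any two R-successors of the same world are R-related.
R is not serial: w0 has no R-successor.
(A) p → ◇p is the dual of axiom T, which corresponds to reflexivity. R is not reflexive — not valid.
(B) ◇◇p → ◇p is the dual of axiom 4; it is valid on a frame exactly when R is transitive. R is transitive, so valid.
(C) □p → ◇p (axiom D) characterises the serial frames. R is not serial — not valid.
(D) ◇□p → □p (the dual of axiom 5) characterises the euclidean frames. R is euclidean — valid.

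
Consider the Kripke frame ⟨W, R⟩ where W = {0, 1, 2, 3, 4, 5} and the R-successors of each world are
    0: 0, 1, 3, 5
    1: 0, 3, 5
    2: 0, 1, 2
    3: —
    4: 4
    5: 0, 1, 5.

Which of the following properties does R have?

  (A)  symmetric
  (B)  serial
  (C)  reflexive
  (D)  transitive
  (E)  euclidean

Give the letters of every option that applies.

none

(A) not symmetric: 0 R 3 but not 3 R 0.
(B) not serial: 3 has no R-successor.
(C) not reflexive: not 1 R 1.
(D) not transitive: 1 R 0 and 0 R 1 but not 1 R 1.
(E) not euclidean: 0 R 3 and 0 R 0 but not 3 R 0.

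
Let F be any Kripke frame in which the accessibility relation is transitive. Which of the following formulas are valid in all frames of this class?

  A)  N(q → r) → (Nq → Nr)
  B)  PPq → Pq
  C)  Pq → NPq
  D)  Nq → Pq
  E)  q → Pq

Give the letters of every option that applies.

A, B

(A) this is just K, valid on every normal frame.
(B) PPq → Pq is the dual of axiom 4; it is valid on a frame exactly when R is transitive. Every such R is transitive, so valid.
(C) axiom 5: valid iff R is euclidean. Such an R need not be euclidean — not valid.
(D) Nq → Pq is axiom D; it is valid on a frame exactly when R is serial. Such an R need not be serial, so not valid.
(E) q → Pq is the dual of axiom T, which corresponds to reflexivity. Such an R need not be reflexive — not valid.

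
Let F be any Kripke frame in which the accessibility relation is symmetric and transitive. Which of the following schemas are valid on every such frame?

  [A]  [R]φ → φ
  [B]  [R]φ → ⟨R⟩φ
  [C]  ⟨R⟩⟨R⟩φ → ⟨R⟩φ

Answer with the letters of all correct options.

C

A symmetric transitive relation is euclidean (uRv and uRw give vRu by symmetry, then vRw by transitivity).
(A) [R]φ → φ is axiom T; it is valid on a frame exactly when R is reflexive. Such an R need not be reflexive, so not valid.
(B) axiom D: valid iff R is serial. Such an R need not be serial — not valid.
(C) the dual of axiom 4: valid iff R is transitive. Every such R is transitive — valid.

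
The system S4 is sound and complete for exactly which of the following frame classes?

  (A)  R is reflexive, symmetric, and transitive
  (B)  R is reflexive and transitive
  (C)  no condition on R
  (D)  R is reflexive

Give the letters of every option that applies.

B

(A) this class determines S5, not S4.
(B) S4 is sound and complete for exactly this class.
(C) this class determines K, not S4.
(D) this class determines T (= KT), not S4.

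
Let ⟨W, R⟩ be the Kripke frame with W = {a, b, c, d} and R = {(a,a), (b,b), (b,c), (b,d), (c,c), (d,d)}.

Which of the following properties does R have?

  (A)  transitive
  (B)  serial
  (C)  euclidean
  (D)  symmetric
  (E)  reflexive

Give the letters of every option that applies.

(A) transitive: R is closed under composition.
(B) serial: every world has an R-successor.
(C) not euclidean: b R c and b R b but not c R b.
(D) not symmetric: b R c but not c R b.
(E) reflexive: each world relates to itself.

A, B, E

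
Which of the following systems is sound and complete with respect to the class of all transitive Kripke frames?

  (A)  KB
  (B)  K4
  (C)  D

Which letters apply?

B

(A) KB is determined by the class of symmetric frames.
(B) K4 is determined by exactly this class.
(C) D is determined by the class of serial frames.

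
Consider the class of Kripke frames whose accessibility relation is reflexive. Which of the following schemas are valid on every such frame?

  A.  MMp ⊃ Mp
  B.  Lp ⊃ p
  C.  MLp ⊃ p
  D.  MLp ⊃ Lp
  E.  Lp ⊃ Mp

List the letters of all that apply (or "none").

B, E

A reflexive relation is serial.
(A) MMp ⊃ Mp is the dual of axiom 4, which corresponds to transitivity. Such an R need not be transitive — not valid.
(B) Lp ⊃ p is axiom T; it is valid on a frame exactly when R is reflexive. Every such R is reflexive, so valid.
(C) MLp ⊃ p is the dual of axiom B; it is valid on a frame exactly when R is symmetric. Such an R need not be symmetric, so not valid.
(D) MLp ⊃ Lp is the dual of axiom 5, which corresponds to the euclidean property. Such an R need not be euclidean — not valid.
(E) axiom D: valid iff R is serial. Every such R is serial — valid.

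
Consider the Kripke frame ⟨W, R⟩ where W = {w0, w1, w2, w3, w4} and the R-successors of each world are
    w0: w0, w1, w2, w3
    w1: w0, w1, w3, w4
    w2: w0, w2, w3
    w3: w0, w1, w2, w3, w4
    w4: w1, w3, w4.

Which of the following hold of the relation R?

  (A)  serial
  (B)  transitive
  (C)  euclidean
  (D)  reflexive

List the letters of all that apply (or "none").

(A) serial: every world has an R-successor.
(B) not transitive: w0 R w1 and w1 R w4 but not w0 R w4.
(C) not euclidean: w0 R w1 and w0 R w2 but not w1 R w2.
(D) reflexive: each world relates to itself.

A, D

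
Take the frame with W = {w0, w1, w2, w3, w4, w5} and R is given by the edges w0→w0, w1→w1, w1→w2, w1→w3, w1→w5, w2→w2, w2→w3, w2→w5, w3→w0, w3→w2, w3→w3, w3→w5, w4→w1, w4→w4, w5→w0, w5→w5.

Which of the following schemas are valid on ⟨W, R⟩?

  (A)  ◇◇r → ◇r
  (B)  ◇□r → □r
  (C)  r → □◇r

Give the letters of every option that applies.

R is not symmetric: w1 R w2 but not w2 R w1.
R is not transitive: w1 R w3 and w3 R w0 but not w1 R w0.
R is not euclidean: w1 R w2 and w1 R w1 but not w2 R w1.
(A) the dual of axiom 4: valid iff R is transitive. R is not transitive — not valid.
(B) ◇□r → □r is the dual of axiom 5, which corresponds to the euclidean property. R is not euclidean — not valid.
(C) r → □◇r is axiom B, which corresponds to symmetry. R is not symmetric — not valid.

none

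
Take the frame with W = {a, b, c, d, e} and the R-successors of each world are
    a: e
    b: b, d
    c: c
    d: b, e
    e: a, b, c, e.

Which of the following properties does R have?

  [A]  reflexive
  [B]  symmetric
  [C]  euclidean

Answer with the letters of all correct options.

(A) not reflexive: not a R a.
(B) not symmetric: d R e but not e R d.
(C) not euclidean: d R b and d R e but not b R e.

none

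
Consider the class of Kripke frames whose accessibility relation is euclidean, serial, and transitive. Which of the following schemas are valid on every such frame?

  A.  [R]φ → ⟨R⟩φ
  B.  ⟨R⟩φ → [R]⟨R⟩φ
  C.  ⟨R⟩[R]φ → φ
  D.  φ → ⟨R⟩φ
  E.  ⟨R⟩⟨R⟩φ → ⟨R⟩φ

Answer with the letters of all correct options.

(A) [R]φ → ⟨R⟩φ (axiom D) characterises the serial frames. Every such R is serial — valid.
(B) axiom 5: valid iff R is euclidean. Every such R is euclidean — valid.
(C) ⟨R⟩[R]φ → φ (the dual of axiom B) characterises the symmetric frames. Such an R need not be symmetric — not valid.
(D) φ → ⟨R⟩φ is the dual of axiom T; it is valid on a frame exactly when R is reflexive. Such an R need not be reflexive, so not valid.
(E) ⟨R⟩⟨R⟩φ → ⟨R⟩φ (the dual of axiom 4) characterises the transitive frames. Every such R is transitive — valid.

A, B, E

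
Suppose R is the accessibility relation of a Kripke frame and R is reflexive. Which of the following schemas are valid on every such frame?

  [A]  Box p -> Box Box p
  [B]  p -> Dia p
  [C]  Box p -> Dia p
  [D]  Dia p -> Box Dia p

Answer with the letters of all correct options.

B, C

A reflexive relation is serial.
(A) Box p -> Box Box p is axiom 4, which corresponds to transitivity. Such an R need not be transitive — not valid.
(B) p -> Dia p (the dual of axiom T) characterises the reflexive frames. Every such R is reflexive — valid.
(C) Box p -> Dia p is axiom D, which corresponds to seriality. Every such R is serial — valid.
(D) Dia p -> Box Dia p is axiom 5; it is valid on a frame exactly when R is euclidean. Such an R need not be euclidean, so not valid.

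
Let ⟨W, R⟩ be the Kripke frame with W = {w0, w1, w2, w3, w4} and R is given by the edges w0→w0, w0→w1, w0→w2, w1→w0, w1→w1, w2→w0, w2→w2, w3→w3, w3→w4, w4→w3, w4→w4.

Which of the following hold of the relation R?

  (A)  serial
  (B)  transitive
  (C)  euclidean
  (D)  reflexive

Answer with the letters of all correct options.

A, D

(A) serial: every world has an R-successor.
(B) not transitive: w1 R w0 and w0 R w2 but not w1 R w2.
(C) not euclidean: w0 R w1 and w0 R w2 but not w1 R w2.
(D) reflexive: each world relates to itself.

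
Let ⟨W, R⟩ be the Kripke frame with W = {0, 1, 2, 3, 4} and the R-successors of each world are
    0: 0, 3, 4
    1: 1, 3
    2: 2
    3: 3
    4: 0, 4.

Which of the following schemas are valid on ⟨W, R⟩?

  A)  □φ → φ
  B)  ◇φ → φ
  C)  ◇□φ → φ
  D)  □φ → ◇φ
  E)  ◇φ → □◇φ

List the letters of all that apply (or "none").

R is reflexive: each world relates to itself.
R is not symmetric: 0 R 3 but not 3 R 0.
R is not euclidean: 0 R 3 and 0 R 0 but not 3 R 0.
R is serial: every world has an R-successor.
R is not a subset of the identity: 0 R 3 with 0 ≠ 3.
(A) axiom T: valid iff R is reflexive. R is reflexive — valid.
(B) ◇φ → φ is valid only on frames where every R-edge is a self-loop. Here R ⊄ identity — not valid.
(C) ◇□φ → φ is the dual of axiom B, which corresponds to symmetry. R is not symmetric — not valid.
(D) axiom D: valid iff R is serial. R is serial — valid.
(E) ◇φ → □◇φ is axiom 5, which corresponds to the euclidean property. R is not euclidean — not valid.

A, D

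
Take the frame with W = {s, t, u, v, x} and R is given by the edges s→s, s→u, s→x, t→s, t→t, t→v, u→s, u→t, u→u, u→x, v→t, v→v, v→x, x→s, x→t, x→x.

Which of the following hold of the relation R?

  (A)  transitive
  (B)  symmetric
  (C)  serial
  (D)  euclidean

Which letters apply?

C

(A) not transitive: s R u and u R t but not s R t.
(B) not symmetric: t R s but not s R t.
(C) serial: every world has an R-successor.
(D) not euclidean: s R x and s R u but not x R u.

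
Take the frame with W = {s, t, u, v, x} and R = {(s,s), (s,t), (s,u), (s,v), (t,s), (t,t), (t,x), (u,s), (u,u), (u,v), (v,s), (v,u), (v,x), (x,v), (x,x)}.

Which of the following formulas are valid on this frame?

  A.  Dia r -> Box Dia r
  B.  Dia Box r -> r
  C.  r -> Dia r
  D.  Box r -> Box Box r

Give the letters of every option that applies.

none

R is not reflexive: not v R v.
R is not symmetric: t R x but not x R t.
R is not transitive: s R t and t R x but not s R x.
R is not euclidean: s R t and s R u but not t R u.
(A) Dia r -> Box Dia r is axiom 5; it is valid on a frame exactly when R is euclidean. R is not euclidean, so not valid.
(B) Dia Box r -> r is the dual of axiom B, which corresponds to symmetry. R is not symmetric — not valid.
(C) r -> Dia r is the dual of axiom T, which corresponds to reflexivity. R is not reflexive — not valid.
(D) axiom 4: valid iff R is transitive. R is not transitive — not valid.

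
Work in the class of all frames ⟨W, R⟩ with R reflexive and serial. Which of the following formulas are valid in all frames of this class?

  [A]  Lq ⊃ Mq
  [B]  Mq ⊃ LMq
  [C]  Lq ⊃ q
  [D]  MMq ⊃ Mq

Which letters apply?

A, C

(A) Lq ⊃ Mq is axiom D, which corresponds to seriality. Every such R is serial — valid.
(B) Mq ⊃ LMq is axiom 5, which corresponds to the euclidean property. Such an R need not be euclidean — not valid.
(C) Lq ⊃ q (axiom T) characterises the reflexive frames. Every such R is reflexive — valid.
(D) MMq ⊃ Mq is the dual of axiom 4; it is valid on a frame exactly when R is transitive. Such an R need not be transitive, so not valid.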